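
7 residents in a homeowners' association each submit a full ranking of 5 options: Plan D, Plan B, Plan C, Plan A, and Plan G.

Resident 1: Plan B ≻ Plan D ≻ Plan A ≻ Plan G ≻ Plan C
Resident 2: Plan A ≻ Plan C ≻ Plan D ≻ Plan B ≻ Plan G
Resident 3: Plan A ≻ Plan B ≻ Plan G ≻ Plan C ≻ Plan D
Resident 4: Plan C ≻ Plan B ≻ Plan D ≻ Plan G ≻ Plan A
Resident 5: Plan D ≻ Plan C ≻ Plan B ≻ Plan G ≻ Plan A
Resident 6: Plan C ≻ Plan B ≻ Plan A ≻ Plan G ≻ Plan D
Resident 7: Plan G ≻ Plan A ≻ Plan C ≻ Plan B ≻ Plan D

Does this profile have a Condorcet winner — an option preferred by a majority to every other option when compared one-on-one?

No

Head-to-head results (7 voters total):
Plan D vs Plan B: Plan B wins 5–2.
Plan D vs Plan C: Plan C wins 5–2.
Plan D vs Plan A: Plan A wins 4–3.
Plan D vs Plan G: Plan D wins 4–3.
Plan B vs Plan C: Plan C wins 5–2.
Plan B vs Plan A: Plan B wins 4–3.
Plan B vs Plan G: Plan B wins 6–1.
Plan C vs Plan A: Plan A wins 4–3.
Plan C vs Plan G: Plan C wins 4–3.
Plan A vs Plan G: Plan A wins 4–3.
No candidate beats all others: Plan B beats Plan A beats Plan C beats Plan B, a majority cycle.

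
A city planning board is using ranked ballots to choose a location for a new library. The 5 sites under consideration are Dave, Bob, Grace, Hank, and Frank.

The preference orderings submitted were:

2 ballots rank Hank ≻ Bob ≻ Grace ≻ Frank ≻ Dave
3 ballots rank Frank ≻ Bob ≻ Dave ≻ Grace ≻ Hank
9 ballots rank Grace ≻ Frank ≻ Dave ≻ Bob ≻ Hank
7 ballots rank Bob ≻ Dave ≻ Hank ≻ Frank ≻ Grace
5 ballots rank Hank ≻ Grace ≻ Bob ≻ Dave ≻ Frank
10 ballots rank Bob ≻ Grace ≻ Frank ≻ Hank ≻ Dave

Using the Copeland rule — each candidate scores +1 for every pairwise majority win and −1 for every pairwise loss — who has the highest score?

Bob

Pairwise results:
  Dave vs Bob: Bob wins 27–9.
  Dave vs Grace: Grace wins 26–10.
  Dave vs Hank: Dave wins 19–17.
  Dave vs Frank: Frank wins 24–12.
  Bob vs Grace: Bob wins 22–14.
  Bob vs Hank: Bob wins 29–7.
  Bob vs Frank: Bob wins 24–12.
  Grace vs Hank: Grace wins 22–14.
  Grace vs Frank: Grace wins 26–10.
  Hank vs Frank: Frank wins 22–14.
Copeland scores (wins − losses):
  Dave: 1 − 3 = -2
  Bob: 4 − 0 = 4
  Grace: 3 − 1 = 2
  Hank: 0 − 4 = -4
  Frank: 2 − 2 = 0
Bob has the best Copeland score.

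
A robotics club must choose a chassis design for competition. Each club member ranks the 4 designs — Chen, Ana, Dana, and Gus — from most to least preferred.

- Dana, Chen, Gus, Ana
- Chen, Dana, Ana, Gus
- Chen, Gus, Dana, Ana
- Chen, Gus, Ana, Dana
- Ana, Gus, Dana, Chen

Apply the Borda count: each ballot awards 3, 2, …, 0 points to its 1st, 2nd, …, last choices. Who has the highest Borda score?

Borda scores:
  Chen: 2 + 3 + 3 + 3 + 0 = 11
  Ana: 0 + 1 + 0 + 1 + 3 = 5
  Dana: 3 + 2 + 1 + 0 + 1 = 7
  Gus: 1 + 0 + 2 + 2 + 2 = 7
Chen has the highest total.

Chen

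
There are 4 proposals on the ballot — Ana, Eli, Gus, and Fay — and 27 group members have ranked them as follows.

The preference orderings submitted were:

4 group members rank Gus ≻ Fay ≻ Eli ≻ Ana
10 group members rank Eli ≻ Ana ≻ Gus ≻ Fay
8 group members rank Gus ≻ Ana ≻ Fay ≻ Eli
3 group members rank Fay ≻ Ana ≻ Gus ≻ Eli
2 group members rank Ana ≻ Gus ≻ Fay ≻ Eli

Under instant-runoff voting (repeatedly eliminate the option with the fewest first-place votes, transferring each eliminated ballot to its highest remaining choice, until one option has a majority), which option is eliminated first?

Round 1: Gus 12, Eli 10, Fay 3, Ana 2. Ana has the fewest and is eliminated.
Round 2: Gus 14, Eli 10, Fay 3. Gus has a majority.

Ana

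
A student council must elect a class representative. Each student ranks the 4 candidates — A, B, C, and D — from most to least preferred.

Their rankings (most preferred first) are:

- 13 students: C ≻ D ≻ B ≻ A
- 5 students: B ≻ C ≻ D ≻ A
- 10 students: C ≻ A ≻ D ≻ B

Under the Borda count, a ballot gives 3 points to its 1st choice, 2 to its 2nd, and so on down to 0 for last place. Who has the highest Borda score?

Borda scores:
  A: 13·0 + 5·0 + 10·2 = 20
  B: 13·1 + 5·3 + 10·0 = 28
  C: 13·3 + 5·2 + 10·3 = 79
  D: 13·2 + 5·1 + 10·1 = 41
C has the highest total.

C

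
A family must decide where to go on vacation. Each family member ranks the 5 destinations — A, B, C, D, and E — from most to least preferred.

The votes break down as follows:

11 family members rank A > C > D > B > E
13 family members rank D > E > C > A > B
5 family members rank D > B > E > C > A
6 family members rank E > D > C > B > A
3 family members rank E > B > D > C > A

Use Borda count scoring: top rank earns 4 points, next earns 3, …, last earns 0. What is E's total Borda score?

85

Borda scores:
  A: 11·4 + 13·1 + 5·0 + 6·0 + 3·0 = 57
  B: 11·1 + 13·0 + 5·3 + 6·1 + 3·3 = 41
  C: 11·3 + 13·2 + 5·1 + 6·2 + 3·1 = 79
  D: 11·2 + 13·4 + 5·4 + 6·3 + 3·2 = 118
  E: 11·0 + 13·3 + 5·2 + 6·4 + 3·4 = 85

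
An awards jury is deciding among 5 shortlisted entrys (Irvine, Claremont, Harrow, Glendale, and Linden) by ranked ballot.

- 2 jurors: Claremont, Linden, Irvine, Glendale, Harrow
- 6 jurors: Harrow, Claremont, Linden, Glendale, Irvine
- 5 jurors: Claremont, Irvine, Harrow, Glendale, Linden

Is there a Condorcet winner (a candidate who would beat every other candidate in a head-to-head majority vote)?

Head-to-head results (13 voters total):
Irvine vs Claremont: Claremont wins 13–0.
Irvine vs Harrow: Irvine wins 7–6.
Irvine vs Glendale: Irvine wins 7–6.
Irvine vs Linden: Linden wins 8–5.
Claremont vs Harrow: Claremont wins 7–6.
Claremont vs Glendale: Claremont wins 13–0.
Claremont vs Linden: Claremont wins 13–0.
Harrow vs Glendale: Harrow wins 11–2.
Harrow vs Linden: Harrow wins 11–2.
Glendale vs Linden: Linden wins 8–5.
Claremont beats each rival — Irvine (13–0), Harrow (7–6), Glendale (13–0), Linden (13–0) — so Claremont is the Condorcet winner.

Yes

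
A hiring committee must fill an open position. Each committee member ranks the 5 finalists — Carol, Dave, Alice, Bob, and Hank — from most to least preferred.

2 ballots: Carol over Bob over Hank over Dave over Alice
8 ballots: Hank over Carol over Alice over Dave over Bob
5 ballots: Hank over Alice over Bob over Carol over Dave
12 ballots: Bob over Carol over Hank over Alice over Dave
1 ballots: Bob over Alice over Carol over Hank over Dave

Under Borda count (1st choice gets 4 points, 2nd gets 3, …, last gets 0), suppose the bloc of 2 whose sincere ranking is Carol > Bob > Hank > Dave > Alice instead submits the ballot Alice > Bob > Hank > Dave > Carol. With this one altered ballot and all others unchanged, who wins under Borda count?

Hank

Borda totals with the altered ballot: Carol 67, Dave 10, Alice 54, Bob 68, Hank 81.
The winner is unchanged: still Hank.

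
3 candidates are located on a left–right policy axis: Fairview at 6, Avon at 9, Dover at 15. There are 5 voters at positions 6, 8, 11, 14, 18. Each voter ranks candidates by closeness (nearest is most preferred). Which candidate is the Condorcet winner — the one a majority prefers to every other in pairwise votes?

Avon

With single-peaked preferences on a line, the Condorcet winner is the candidate closest to the median voter.
The median voter (position 11) is closest to Avon at 9.
Check: Avon vs Fairview — voters closer to Avon: 4 of 5.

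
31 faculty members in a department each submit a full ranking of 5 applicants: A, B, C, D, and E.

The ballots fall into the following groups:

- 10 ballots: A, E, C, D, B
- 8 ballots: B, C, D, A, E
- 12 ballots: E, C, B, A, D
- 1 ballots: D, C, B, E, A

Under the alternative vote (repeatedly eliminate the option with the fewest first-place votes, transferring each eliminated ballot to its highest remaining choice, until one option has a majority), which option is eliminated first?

Round 1: E 12, A 10, B 8, D 1, C 0. C has the fewest and is eliminated.
Round 2: E 12, A 10, B 8, D 1. D has the fewest and is eliminated.
Round 3: E 12, A 10, B 9. B has the fewest and is eliminated.
Round 4: A 18, E 13. A has a majority.

C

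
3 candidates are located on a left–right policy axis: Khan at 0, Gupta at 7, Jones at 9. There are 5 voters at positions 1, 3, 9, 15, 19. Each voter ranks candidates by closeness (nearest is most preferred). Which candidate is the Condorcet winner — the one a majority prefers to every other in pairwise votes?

With single-peaked preferences on a line, the Condorcet winner is the candidate closest to the median voter.
The median voter (position 9) is closest to Jones at 9.
Check: Jones vs Khan — voters closer to Jones: 3 of 5.

Jones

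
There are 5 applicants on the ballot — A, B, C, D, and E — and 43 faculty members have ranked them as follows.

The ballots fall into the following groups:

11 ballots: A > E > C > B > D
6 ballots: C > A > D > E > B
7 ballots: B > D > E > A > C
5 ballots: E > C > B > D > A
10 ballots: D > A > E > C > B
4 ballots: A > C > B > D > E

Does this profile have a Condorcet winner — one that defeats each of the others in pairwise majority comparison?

Head-to-head results (43 voters total):
A vs B: A wins 31–12.
A vs C: A wins 32–11.
A vs D: D wins 22–21.
A vs E: A wins 31–12.
B vs C: C wins 36–7.
B vs D: B wins 27–16.
B vs E: E wins 32–11.
C vs D: C wins 26–17.
C vs E: E wins 33–10.
D vs E: D wins 27–16.
No candidate beats all others: A beats B beats D beats A, a majority cycle.

No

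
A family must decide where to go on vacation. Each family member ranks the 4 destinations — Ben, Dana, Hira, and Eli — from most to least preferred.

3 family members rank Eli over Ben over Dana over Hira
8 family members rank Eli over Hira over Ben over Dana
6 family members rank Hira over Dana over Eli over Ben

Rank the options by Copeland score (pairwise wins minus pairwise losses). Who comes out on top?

Eli

Pairwise results:
  Ben vs Dana: Ben wins 11–6.
  Ben vs Hira: Hira wins 14–3.
  Ben vs Eli: Eli wins 17–0.
  Dana vs Hira: Hira wins 14–3.
  Dana vs Eli: Eli wins 11–6.
  Hira vs Eli: Eli wins 11–6.
Copeland scores (wins − losses):
  Ben: 1 − 2 = -1
  Dana: 0 − 3 = -3
  Hira: 2 − 1 = 1
  Eli: 3 − 0 = 3
Eli has the best Copeland score.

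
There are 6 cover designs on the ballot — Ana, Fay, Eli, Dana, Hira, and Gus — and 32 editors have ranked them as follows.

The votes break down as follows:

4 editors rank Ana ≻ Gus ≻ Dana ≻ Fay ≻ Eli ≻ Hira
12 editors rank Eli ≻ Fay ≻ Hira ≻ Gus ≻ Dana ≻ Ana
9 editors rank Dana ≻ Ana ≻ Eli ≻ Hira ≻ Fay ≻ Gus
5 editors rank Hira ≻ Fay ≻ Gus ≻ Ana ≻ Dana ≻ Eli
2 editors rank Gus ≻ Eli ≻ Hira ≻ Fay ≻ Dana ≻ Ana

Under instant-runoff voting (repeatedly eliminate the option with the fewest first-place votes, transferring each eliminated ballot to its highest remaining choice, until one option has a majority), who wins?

Round 1: Eli 12, Dana 9, Hira 5, Ana 4, Gus 2, Fay 0. Fay has the fewest and is eliminated.
Round 2: Eli 12, Dana 9, Hira 5, Ana 4, Gus 2. Gus has the fewest and is eliminated.
Round 3: Eli 14, Dana 9, Hira 5, Ana 4. Ana has the fewest and is eliminated.
Round 4: Eli 14, Dana 13, Hira 5. Hira has the fewest and is eliminated.
Round 5: Dana 18, Eli 14. Dana has a majority.

Dana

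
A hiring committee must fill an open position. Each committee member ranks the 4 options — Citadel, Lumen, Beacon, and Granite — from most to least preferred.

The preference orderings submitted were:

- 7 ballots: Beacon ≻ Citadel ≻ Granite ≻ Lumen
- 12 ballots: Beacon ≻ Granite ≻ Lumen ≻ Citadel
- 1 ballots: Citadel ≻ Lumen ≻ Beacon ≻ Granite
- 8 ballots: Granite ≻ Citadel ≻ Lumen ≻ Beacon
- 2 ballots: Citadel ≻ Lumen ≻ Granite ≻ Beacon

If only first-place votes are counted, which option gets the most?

Beacon

First-place vote totals:
  Citadel: 3
  Lumen: 0
  Beacon: 19
  Granite: 8
Beacon has the most first-place votes.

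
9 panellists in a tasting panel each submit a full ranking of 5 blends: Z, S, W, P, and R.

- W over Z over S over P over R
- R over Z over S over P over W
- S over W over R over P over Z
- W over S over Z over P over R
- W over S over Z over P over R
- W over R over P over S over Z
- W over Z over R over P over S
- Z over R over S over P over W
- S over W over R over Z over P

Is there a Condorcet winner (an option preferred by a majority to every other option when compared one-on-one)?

Yes

Head-to-head results (9 voters total):
Z vs S: S wins 5–4.
Z vs W: W wins 7–2.
Z vs P: Z wins 7–2.
Z vs R: Z wins 5–4.
S vs W: W wins 5–4.
S vs P: S wins 7–2.
S vs R: S wins 5–4.
W vs P: W wins 7–2.
W vs R: W wins 7–2.
P vs R: R wins 6–3.
W beats each rival — Z (7–2), S (5–4), P (7–2), R (7–2) — so W is the Condorcet winner.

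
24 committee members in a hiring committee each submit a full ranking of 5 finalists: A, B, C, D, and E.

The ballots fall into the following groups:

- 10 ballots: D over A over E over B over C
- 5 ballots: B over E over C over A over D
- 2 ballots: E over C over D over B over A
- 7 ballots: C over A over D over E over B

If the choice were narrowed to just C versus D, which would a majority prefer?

Ballots ranking C above D: 5+2+7 = 14.
Ballots ranking D above C: 10.
C wins the head-to-head, 14–10.

C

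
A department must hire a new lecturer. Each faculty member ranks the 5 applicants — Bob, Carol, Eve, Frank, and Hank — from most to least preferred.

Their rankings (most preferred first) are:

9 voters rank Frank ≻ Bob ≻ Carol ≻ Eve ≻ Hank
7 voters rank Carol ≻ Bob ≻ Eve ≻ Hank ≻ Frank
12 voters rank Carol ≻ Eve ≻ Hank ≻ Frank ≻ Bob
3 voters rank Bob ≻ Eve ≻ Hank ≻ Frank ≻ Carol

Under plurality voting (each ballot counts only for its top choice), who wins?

Carol

First-place vote totals:
  Bob: 3
  Carol: 19
  Eve: 0
  Frank: 9
  Hank: 0
Carol has the most first-place votes.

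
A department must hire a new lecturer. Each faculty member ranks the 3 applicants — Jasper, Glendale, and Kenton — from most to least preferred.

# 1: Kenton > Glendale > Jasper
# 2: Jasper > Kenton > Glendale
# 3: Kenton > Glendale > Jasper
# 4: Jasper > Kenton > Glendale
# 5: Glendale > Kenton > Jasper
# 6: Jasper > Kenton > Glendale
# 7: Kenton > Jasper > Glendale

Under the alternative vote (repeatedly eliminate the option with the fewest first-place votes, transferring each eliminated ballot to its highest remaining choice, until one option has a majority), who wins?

Kenton

Round 1: Jasper 3, Kenton 3, Glendale 1. Glendale has the fewest and is eliminated.
Round 2: Kenton 4, Jasper 3. Kenton has a majority.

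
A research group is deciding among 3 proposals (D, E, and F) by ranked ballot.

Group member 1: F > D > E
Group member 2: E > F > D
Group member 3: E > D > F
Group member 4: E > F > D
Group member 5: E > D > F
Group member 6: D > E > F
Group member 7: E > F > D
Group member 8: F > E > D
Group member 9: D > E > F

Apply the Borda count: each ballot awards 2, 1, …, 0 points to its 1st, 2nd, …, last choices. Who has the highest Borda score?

Borda scores:
  D: 1 + 0 + 1 + 0 + 1 + 2 + 0 + 0 + 2 = 7
  E: 0 + 2 + 2 + 2 + 2 + 1 + 2 + 1 + 1 = 13
  F: 2 + 1 + 0 + 1 + 0 + 0 + 1 + 2 + 0 = 7
E has the highest total.

E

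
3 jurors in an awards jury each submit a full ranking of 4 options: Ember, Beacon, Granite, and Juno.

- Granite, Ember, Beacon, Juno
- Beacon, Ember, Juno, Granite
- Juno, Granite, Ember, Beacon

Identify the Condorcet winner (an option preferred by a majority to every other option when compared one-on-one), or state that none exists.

No Condorcet winner

Head-to-head results (3 voters total):
Ember vs Beacon: Ember wins 2–1.
Ember vs Granite: Granite wins 2–1.
Ember vs Juno: Ember wins 2–1.
Beacon vs Granite: Granite wins 2–1.
Beacon vs Juno: Beacon wins 2–1.
Granite vs Juno: Juno wins 2–1.
No candidate beats all others: Ember beats Juno beats Granite beats Ember, a majority cycle.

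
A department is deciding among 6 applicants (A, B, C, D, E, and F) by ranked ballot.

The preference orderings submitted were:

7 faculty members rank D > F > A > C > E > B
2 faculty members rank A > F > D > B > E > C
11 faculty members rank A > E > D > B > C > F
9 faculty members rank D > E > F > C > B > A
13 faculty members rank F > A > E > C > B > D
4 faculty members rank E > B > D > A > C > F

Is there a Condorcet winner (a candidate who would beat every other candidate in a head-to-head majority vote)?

Head-to-head results (46 voters total):
A vs B: A wins 33–13.
A vs C: A wins 37–9.
A vs D: A wins 26–20.
A vs E: A wins 33–13.
A vs F: F wins 29–17.
B vs C: C wins 29–17.
B vs D: D wins 29–17.
B vs E: E wins 44–2.
B vs F: F wins 31–15.
C vs D: D wins 33–13.
C vs E: E wins 39–7.
C vs F: F wins 31–15.
D vs E: E wins 28–18.
D vs F: D wins 31–15.
E vs F: E wins 24–22.
No candidate beats all others: A beats D beats F beats A, a majority cycle.

No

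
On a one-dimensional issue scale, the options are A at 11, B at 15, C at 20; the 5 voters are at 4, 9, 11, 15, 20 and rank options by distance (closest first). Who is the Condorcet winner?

With single-peaked preferences on a line, the Condorcet winner is the candidate closest to the median voter.
The median voter (position 11) is closest to A at 11.
Check: A vs C — voters closer to A: 4 of 5.

A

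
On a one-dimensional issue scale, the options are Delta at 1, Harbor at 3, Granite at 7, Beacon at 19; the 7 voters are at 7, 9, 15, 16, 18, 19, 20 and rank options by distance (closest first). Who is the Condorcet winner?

Beacon

With single-peaked preferences on a line, the Condorcet winner is the candidate closest to the median voter.
The median voter (position 16) is closest to Beacon at 19.
Check: Beacon vs Granite — voters closer to Beacon: 5 of 7.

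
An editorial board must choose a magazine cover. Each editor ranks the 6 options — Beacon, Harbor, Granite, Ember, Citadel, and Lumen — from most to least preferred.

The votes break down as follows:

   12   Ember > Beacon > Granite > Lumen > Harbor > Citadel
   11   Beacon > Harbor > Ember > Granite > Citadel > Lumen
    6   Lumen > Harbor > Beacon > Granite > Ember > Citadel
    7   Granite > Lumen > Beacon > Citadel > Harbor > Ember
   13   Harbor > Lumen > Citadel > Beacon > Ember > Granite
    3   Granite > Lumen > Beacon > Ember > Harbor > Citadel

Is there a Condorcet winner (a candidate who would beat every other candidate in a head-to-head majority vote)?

Head-to-head results (52 voters total):
Beacon vs Harbor: Beacon wins 33–19.
Beacon vs Granite: Beacon wins 42–10.
Beacon vs Ember: Beacon wins 40–12.
Beacon vs Citadel: Beacon wins 39–13.
Beacon vs Lumen: Lumen wins 29–23.
Harbor vs Granite: Harbor wins 30–22.
Harbor vs Ember: Harbor wins 37–15.
Harbor vs Citadel: Harbor wins 45–7.
Harbor vs Lumen: Lumen wins 28–24.
Granite vs Ember: Ember wins 36–16.
Granite vs Citadel: Granite wins 39–13.
Granite vs Lumen: Granite wins 33–19.
Ember vs Citadel: Ember wins 32–20.
Ember vs Lumen: Lumen wins 29–23.
Citadel vs Lumen: Lumen wins 41–11.
No candidate beats all others: Beacon beats Granite beats Lumen beats Beacon, a majority cycle.

No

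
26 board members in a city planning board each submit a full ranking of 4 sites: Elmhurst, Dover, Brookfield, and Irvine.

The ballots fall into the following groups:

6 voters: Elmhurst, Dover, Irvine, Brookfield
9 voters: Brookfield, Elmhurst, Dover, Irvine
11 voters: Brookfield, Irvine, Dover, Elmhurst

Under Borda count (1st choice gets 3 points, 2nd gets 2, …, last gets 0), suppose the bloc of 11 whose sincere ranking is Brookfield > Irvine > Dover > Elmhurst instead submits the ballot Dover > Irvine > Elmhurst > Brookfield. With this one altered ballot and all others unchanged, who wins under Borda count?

Dover

Borda totals with the altered ballot: Elmhurst 47, Dover 54, Brookfield 27, Irvine 28.
The switch changes the winner from Brookfield to Dover.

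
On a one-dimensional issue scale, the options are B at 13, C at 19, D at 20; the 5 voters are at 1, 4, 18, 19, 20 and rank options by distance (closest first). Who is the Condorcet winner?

C

With single-peaked preferences on a line, the Condorcet winner is the candidate closest to the median voter.
The median voter (position 18) is closest to C at 19.
Check: C vs D — voters closer to C: 4 of 5.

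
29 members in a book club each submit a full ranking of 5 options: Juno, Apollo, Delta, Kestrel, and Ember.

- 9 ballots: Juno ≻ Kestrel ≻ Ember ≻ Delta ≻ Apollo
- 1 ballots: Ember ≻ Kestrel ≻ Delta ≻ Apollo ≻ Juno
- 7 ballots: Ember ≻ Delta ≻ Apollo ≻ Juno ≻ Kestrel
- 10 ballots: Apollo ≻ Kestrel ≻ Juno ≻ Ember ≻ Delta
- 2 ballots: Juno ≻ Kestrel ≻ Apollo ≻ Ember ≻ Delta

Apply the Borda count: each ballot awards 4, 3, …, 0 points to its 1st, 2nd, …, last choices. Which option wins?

Juno

Borda scores:
  Juno: 9·4 + 0 + 7·1 + 10·2 + 2·4 = 71
  Apollo: 9·0 + 1 + 7·2 + 10·4 + 2·2 = 59
  Delta: 9·1 + 2 + 7·3 + 10·0 + 2·0 = 32
  Kestrel: 9·3 + 3 + 7·0 + 10·3 + 2·3 = 66
  Ember: 9·2 + 4 + 7·4 + 10·1 + 2·1 = 62
Juno has the highest total.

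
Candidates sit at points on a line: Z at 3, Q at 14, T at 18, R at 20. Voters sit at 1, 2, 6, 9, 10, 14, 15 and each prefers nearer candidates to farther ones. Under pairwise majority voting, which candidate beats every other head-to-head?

Q

With single-peaked preferences on a line, the Condorcet winner is the candidate closest to the median voter.
The median voter (position 9) is closest to Q at 14.
Check: Q vs R — voters closer to Q: 7 of 7.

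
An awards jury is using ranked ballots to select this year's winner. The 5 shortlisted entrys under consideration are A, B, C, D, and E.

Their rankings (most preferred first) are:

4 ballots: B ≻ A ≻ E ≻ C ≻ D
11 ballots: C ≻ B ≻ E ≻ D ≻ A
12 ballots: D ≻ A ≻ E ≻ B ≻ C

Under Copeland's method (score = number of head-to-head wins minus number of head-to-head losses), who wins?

B

Pairwise results:
  A vs B: B wins 15–12.
  A vs C: A wins 16–11.
  A vs D: D wins 23–4.
  A vs E: A wins 16–11.
  B vs C: B wins 16–11.
  B vs D: B wins 15–12.
  B vs E: B wins 15–12.
  C vs D: C wins 15–12.
  C vs E: E wins 16–11.
  D vs E: E wins 15–12.
Copeland scores (wins − losses):
  A: 2 − 2 = 0
  B: 4 − 0 = 4
  C: 1 − 3 = -2
  D: 1 − 3 = -2
  E: 2 − 2 = 0
B has the best Copeland score.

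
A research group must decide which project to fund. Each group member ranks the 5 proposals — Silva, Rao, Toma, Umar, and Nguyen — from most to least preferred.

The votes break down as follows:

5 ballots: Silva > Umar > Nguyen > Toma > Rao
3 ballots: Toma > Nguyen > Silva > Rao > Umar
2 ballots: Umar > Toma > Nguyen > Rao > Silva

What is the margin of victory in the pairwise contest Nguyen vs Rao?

Ballots ranking Nguyen above Rao: 5+3+2 = 10.
Ballots ranking Rao above Nguyen: 0.
Nguyen wins 10–0, a margin of 10.

10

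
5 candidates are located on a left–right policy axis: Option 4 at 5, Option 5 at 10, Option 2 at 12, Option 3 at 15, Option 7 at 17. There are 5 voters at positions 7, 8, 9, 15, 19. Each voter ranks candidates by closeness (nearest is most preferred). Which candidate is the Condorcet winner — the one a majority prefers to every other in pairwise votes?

Option 5

With single-peaked preferences on a line, the Condorcet winner is the candidate closest to the median voter.
The median voter (position 9) is closest to Option 5 at 10.
Check: Option 5 vs Option 2 — voters closer to Option 5: 3 of 5.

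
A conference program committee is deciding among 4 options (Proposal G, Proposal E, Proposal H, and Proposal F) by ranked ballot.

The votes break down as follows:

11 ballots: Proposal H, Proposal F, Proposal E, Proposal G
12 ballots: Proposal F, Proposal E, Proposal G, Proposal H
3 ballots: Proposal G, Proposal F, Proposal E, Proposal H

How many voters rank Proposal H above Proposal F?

Ballots ranking Proposal H above Proposal F: 11.
Ballots ranking Proposal F above Proposal H: 12+3 = 15.
So 11 of 26 voters prefer Proposal H to Proposal F.

11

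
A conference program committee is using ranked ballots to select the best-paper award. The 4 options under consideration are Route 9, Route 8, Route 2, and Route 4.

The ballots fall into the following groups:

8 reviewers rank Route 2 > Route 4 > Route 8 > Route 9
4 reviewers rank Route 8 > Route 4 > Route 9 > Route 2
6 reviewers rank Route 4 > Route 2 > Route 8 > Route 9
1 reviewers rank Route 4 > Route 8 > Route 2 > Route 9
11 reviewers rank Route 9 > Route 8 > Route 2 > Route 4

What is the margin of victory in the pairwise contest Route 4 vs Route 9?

Ballots ranking Route 4 above Route 9: 8+4+6+1 = 19.
Ballots ranking Route 9 above Route 4: 11.
Route 4 wins 19–11, a margin of 8.

8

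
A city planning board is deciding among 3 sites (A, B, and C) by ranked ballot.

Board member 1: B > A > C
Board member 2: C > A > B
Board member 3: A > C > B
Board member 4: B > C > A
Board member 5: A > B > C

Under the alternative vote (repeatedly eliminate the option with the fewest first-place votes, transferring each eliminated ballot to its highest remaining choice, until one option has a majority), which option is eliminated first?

C

Round 1: A 2, B 2, C 1. C has the fewest and is eliminated.
Round 2: A 3, B 2. A has a majority.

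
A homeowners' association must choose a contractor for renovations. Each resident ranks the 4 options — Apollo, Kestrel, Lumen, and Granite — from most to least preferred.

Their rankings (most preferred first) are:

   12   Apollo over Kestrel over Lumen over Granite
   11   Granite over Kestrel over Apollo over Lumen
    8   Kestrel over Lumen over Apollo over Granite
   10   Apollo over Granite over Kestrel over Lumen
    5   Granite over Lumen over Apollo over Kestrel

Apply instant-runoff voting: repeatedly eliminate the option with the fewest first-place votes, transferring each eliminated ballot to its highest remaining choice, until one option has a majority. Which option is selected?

Apollo

Round 1: Apollo 22, Granite 16, Kestrel 8, Lumen 0. Lumen has the fewest and is eliminated.
Round 2: Apollo 22, Granite 16, Kestrel 8. Kestrel has the fewest and is eliminated.
Round 3: Apollo 30, Granite 16. Apollo has a majority.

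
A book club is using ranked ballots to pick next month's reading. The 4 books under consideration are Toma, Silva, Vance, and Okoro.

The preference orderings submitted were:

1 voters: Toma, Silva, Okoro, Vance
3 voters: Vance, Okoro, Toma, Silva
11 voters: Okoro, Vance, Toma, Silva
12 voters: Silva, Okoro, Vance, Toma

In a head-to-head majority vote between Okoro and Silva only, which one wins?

Ballots ranking Okoro above Silva: 3+11 = 14.
Ballots ranking Silva above Okoro: 1+12 = 13.
Okoro wins the head-to-head, 14–13.

Okoro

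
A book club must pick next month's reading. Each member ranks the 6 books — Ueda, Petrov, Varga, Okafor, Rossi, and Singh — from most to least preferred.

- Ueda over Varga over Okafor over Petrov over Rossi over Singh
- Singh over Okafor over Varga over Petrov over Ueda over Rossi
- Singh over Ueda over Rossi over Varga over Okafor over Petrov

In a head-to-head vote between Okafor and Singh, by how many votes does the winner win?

Ballots ranking Okafor above Singh: 1.
Ballots ranking Singh above Okafor: 2.
Singh wins 2–1, a margin of 1.

1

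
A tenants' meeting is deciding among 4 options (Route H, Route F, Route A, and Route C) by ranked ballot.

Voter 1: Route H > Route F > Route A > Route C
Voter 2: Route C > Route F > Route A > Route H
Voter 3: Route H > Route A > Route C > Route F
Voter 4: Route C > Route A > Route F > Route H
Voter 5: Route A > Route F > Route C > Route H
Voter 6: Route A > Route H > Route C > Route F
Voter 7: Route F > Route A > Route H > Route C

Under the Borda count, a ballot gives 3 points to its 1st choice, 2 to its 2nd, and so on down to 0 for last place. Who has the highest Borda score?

Route A

Borda scores:
  Route H: 3 + 0 + 3 + 0 + 0 + 2 + 1 = 9
  Route F: 2 + 2 + 0 + 1 + 2 + 0 + 3 = 10
  Route A: 1 + 1 + 2 + 2 + 3 + 3 + 2 = 14
  Route C: 0 + 3 + 1 + 3 + 1 + 1 + 0 = 9
Route A has the highest total.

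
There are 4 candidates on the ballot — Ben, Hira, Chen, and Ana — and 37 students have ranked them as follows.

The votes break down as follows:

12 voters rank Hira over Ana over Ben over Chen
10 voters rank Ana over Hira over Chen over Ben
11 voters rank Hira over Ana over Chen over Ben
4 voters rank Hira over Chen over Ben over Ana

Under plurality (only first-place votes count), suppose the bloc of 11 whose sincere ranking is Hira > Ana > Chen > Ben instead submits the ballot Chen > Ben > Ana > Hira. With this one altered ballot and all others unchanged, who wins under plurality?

First-place totals with the altered ballot: Ben 0, Hira 16, Chen 11, Ana 10.
The winner is unchanged: still Hira.

Hira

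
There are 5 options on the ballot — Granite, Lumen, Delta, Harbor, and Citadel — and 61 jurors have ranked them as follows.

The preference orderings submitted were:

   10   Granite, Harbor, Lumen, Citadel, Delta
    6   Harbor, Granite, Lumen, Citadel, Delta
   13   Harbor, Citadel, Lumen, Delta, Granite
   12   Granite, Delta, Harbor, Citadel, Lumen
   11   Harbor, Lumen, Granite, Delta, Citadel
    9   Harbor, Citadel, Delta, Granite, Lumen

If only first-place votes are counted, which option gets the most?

First-place vote totals:
  Granite: 22
  Lumen: 0
  Delta: 0
  Harbor: 39
  Citadel: 0
Harbor has the most first-place votes.

Harbor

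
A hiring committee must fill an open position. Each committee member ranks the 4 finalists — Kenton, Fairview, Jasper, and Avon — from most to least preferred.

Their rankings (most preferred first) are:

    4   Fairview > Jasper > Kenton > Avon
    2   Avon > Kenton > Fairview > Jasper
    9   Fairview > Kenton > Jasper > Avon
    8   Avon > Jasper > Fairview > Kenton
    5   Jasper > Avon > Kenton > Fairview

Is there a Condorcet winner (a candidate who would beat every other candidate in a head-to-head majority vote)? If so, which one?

Head-to-head results (28 voters total):
Kenton vs Fairview: Fairview wins 21–7.
Kenton vs Jasper: Jasper wins 17–11.
Kenton vs Avon: Avon wins 15–13.
Fairview vs Jasper: Fairview wins 15–13.
Fairview vs Avon: Avon wins 15–13.
Jasper vs Avon: Jasper wins 18–10.
No candidate beats all others: Fairview beats Jasper beats Avon beats Fairview, a majority cycle.

No Condorcet winner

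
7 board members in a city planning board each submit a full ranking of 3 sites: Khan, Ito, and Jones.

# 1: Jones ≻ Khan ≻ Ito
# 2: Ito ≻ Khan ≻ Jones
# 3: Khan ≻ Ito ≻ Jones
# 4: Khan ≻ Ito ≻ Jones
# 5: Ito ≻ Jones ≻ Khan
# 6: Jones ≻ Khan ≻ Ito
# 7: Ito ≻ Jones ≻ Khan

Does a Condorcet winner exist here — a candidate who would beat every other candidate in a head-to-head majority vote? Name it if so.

There is no Condorcet winner

Head-to-head results (7 voters total):
Khan vs Ito: Khan wins 4–3.
Khan vs Jones: Jones wins 4–3.
Ito vs Jones: Ito wins 5–2.
No candidate beats all others: Khan beats Ito beats Jones beats Khan, a majority cycle.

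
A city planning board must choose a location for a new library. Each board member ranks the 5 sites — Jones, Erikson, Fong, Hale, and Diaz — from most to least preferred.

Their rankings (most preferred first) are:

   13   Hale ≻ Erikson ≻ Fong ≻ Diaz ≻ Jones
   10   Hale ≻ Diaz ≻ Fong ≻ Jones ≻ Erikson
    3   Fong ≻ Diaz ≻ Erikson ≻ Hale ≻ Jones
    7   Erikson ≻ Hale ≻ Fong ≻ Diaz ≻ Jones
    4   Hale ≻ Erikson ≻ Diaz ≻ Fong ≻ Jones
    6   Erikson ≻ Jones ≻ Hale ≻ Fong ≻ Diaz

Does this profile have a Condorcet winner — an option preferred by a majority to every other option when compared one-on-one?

Yes

Head-to-head results (43 voters total):
Jones vs Erikson: Erikson wins 33–10.
Jones vs Fong: Fong wins 37–6.
Jones vs Hale: Hale wins 37–6.
Jones vs Diaz: Diaz wins 37–6.
Erikson vs Fong: Erikson wins 30–13.
Erikson vs Hale: Hale wins 27–16.
Erikson vs Diaz: Erikson wins 30–13.
Fong vs Hale: Hale wins 40–3.
Fong vs Diaz: Fong wins 29–14.
Hale vs Diaz: Hale wins 40–3.
Hale beats each rival — Jones (37–6), Erikson (27–16), Fong (40–3), Diaz (40–3) — so Hale is the Condorcet winner.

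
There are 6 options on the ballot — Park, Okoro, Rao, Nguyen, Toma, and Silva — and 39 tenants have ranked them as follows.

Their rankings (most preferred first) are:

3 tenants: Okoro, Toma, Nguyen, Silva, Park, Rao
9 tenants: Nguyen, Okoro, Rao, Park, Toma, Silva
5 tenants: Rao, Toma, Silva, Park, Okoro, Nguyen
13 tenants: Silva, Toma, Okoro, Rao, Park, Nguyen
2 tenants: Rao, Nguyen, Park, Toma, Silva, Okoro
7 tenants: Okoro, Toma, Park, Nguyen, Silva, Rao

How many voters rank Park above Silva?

Ballots ranking Park above Silva: 9+2+7 = 18.
Ballots ranking Silva above Park: 3+5+13 = 21.
So 18 of 39 voters prefer Park to Silva.

18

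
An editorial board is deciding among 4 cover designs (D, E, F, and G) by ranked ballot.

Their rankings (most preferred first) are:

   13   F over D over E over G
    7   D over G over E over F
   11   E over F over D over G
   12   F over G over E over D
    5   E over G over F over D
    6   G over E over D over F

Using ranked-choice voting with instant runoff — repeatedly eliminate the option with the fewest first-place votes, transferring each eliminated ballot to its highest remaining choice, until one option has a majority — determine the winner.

E

Round 1: F 25, E 16, D 7, G 6. G has the fewest and is eliminated.
Round 2: F 25, E 22, D 7. D has the fewest and is eliminated.
Round 3: E 29, F 25. E has a majority.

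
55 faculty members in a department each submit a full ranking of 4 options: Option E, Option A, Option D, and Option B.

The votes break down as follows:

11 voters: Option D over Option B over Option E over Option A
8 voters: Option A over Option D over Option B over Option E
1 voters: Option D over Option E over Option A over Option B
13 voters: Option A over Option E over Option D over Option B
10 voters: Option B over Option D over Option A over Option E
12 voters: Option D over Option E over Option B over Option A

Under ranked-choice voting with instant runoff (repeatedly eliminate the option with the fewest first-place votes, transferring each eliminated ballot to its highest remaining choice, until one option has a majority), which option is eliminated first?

Round 1: Option D 24, Option A 21, Option B 10, Option E 0. Option E has the fewest and is eliminated.
Round 2: Option D 24, Option A 21, Option B 10. Option B has the fewest and is eliminated.
Round 3: Option D 34, Option A 21. Option D has a majority.

Option E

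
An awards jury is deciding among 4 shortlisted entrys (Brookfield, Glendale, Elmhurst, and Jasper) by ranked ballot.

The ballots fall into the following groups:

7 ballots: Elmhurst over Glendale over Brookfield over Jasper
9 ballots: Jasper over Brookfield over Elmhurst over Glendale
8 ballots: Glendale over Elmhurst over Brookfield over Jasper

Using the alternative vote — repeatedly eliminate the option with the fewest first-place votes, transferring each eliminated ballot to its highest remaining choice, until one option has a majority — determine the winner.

Glendale

Round 1: Jasper 9, Glendale 8, Elmhurst 7, Brookfield 0. Brookfield has the fewest and is eliminated.
Round 2: Jasper 9, Glendale 8, Elmhurst 7. Elmhurst has the fewest and is eliminated.
Round 3: Glendale 15, Jasper 9. Glendale has a majority.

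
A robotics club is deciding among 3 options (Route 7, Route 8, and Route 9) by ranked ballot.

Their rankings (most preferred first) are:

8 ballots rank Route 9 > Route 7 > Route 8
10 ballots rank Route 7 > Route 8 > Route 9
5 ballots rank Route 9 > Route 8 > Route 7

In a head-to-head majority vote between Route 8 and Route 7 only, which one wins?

Route 7

Ballots ranking Route 8 above Route 7: 5.
Ballots ranking Route 7 above Route 8: 8+10 = 18.
Route 7 wins the head-to-head, 18–5.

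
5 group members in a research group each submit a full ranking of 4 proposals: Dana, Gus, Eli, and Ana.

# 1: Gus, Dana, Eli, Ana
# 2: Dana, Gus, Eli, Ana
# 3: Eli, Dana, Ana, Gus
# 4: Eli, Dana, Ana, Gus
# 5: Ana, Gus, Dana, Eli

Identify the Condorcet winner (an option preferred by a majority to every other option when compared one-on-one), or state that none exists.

Head-to-head results (5 voters total):
Dana vs Gus: Dana wins 3–2.
Dana vs Eli: Dana wins 3–2.
Dana vs Ana: Dana wins 4–1.
Gus vs Eli: Gus wins 3–2.
Gus vs Ana: Ana wins 3–2.
Eli vs Ana: Eli wins 4–1.
Dana beats each rival — Gus (3–2), Eli (3–2), Ana (4–1) — so Dana is the Condorcet winner.

Dana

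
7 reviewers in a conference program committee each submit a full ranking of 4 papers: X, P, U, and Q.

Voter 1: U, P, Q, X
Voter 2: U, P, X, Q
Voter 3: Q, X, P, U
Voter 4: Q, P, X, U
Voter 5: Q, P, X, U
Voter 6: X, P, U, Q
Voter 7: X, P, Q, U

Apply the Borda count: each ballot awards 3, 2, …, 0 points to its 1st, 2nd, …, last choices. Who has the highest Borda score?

P

Borda scores:
  X: 0 + 1 + 2 + 1 + 1 + 3 + 3 = 11
  P: 2 + 2 + 1 + 2 + 2 + 2 + 2 = 13
  U: 3 + 3 + 0 + 0 + 0 + 1 + 0 = 7
  Q: 1 + 0 + 3 + 3 + 3 + 0 + 1 = 11
P has the highest total.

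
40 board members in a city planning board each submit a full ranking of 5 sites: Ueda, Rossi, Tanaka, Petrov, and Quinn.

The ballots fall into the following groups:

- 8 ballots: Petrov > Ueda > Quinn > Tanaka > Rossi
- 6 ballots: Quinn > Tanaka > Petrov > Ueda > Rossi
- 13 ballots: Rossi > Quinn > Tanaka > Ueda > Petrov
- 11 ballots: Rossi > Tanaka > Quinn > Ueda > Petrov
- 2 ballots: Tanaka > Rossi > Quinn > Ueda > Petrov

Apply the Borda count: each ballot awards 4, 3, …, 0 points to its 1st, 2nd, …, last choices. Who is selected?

Quinn

Borda scores:
  Ueda: 8·3 + 6·1 + 13·1 + 11·1 + 2·1 = 56
  Rossi: 8·0 + 6·0 + 13·4 + 11·4 + 2·3 = 102
  Tanaka: 8·1 + 6·3 + 13·2 + 11·3 + 2·4 = 93
  Petrov: 8·4 + 6·2 + 13·0 + 11·0 + 2·0 = 44
  Quinn: 8·2 + 6·4 + 13·3 + 11·2 + 2·2 = 105
Quinn has the highest total.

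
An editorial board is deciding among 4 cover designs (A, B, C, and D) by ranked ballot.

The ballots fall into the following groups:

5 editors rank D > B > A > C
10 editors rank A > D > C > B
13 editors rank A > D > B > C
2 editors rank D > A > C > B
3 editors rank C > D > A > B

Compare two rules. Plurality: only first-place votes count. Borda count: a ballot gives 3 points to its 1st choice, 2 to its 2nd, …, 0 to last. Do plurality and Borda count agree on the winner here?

Yes

Plurality first-place counts: A 23, B 0, C 3, D 7 → A.
Borda totals: A 81, B 23, C 21, D 73 → A.
The two rules agree on A.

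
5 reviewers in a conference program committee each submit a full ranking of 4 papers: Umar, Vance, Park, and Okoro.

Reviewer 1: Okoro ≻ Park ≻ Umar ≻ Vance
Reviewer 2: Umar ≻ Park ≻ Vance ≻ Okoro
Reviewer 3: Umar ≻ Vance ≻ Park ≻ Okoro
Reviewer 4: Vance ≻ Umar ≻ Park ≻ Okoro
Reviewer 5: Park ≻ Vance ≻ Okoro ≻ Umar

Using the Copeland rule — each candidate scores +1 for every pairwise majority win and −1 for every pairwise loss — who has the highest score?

Pairwise results:
  Umar vs Vance: Umar wins 3–2.
  Umar vs Park: Umar wins 3–2.
  Umar vs Okoro: Umar wins 3–2.
  Vance vs Park: Park wins 3–2.
  Vance vs Okoro: Vance wins 4–1.
  Park vs Okoro: Park wins 4–1.
Copeland scores (wins − losses):
  Umar: 3 − 0 = 3
  Vance: 1 − 2 = -1
  Park: 2 − 1 = 1
  Okoro: 0 − 3 = -3
Umar has the best Copeland score.

Umar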